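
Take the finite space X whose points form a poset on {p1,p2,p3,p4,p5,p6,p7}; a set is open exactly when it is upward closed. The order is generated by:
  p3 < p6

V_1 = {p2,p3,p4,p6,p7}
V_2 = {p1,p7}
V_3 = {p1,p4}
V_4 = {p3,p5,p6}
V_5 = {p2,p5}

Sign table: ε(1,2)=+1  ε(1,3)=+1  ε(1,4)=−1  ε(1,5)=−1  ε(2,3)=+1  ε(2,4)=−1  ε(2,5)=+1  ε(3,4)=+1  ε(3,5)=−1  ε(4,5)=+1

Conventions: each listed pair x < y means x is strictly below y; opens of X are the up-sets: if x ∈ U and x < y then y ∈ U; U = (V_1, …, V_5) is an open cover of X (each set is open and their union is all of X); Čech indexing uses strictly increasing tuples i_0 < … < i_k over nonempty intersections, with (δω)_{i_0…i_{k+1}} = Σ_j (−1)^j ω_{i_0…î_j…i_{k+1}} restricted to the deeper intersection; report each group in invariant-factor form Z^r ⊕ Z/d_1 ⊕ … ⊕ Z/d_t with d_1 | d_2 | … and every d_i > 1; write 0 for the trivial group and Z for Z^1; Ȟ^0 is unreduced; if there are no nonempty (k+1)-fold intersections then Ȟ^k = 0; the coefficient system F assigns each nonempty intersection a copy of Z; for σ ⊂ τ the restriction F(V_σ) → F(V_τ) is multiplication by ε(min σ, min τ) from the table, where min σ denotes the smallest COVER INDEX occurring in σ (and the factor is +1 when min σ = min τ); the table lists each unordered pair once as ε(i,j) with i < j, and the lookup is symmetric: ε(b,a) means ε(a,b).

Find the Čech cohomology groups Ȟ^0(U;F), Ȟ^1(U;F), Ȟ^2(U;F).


cover nerve:
  V12={p7} V13={p4} V14={p3,p6} V15={p2} V23={p1} V45={p5}
C dims 5,6; δ0: rk 4, SNF 1^4
Ȟ^0: (5−4)−0=1 ⇒ Z
Ȟ^1: (6−0)−4=2 ⇒ Z^2
Ȟ^2: (0−0)−0=0 ⇒ 0

Ȟ^0 ≅ Z,  Ȟ^1 ≅ Z^2,  Ȟ^2 ≅ 0


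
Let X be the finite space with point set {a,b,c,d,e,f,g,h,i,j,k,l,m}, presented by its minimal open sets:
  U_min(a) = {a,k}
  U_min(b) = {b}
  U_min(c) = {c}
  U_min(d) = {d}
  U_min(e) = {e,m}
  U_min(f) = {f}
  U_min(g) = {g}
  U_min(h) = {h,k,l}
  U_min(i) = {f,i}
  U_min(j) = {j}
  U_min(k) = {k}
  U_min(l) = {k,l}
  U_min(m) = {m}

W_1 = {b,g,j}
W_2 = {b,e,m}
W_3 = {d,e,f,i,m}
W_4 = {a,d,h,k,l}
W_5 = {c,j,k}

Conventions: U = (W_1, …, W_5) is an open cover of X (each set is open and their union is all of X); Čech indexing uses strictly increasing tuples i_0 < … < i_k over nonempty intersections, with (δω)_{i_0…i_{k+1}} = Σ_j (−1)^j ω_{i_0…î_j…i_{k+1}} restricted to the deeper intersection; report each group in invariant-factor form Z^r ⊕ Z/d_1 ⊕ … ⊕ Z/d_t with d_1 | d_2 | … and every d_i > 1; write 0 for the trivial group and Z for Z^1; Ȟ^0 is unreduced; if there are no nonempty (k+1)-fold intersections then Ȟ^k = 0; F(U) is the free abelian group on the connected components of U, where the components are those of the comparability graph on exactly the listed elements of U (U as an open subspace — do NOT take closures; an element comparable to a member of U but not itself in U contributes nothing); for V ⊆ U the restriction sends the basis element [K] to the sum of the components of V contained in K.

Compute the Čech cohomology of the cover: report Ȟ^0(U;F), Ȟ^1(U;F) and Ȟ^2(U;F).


Ȟ^0(U;F) ≅ Z^8, Ȟ^1(U;F) ≅ 0 and Ȟ^2(U;F) ≅ 0

nonempty overlaps:
  W12={b} W15={j} W23={e,m} W34={d} W45={k}
components per intersection:
  W1: {b} {g} {j}
  W2: {b} {e,m}
  W3: {d} {e,m} {f,i}
  W4: {a,h,k,l} {d}
  W5: {c} {j} {k}
  W12: {b}
  W15: {j}
  W23: {e,m}
  W34: {d}
  W45: {k}
C dims 13,5; δ0: rk 5, SNF 1^5
degree 0: 13−5−0 = 8 → Ȟ^0 ≅ Z^8
degree 1: 5−0−5 = 0 → Ȟ^1 ≅ 0
degree 2: 0−0−0 = 0 → Ȟ^2 ≅ 0


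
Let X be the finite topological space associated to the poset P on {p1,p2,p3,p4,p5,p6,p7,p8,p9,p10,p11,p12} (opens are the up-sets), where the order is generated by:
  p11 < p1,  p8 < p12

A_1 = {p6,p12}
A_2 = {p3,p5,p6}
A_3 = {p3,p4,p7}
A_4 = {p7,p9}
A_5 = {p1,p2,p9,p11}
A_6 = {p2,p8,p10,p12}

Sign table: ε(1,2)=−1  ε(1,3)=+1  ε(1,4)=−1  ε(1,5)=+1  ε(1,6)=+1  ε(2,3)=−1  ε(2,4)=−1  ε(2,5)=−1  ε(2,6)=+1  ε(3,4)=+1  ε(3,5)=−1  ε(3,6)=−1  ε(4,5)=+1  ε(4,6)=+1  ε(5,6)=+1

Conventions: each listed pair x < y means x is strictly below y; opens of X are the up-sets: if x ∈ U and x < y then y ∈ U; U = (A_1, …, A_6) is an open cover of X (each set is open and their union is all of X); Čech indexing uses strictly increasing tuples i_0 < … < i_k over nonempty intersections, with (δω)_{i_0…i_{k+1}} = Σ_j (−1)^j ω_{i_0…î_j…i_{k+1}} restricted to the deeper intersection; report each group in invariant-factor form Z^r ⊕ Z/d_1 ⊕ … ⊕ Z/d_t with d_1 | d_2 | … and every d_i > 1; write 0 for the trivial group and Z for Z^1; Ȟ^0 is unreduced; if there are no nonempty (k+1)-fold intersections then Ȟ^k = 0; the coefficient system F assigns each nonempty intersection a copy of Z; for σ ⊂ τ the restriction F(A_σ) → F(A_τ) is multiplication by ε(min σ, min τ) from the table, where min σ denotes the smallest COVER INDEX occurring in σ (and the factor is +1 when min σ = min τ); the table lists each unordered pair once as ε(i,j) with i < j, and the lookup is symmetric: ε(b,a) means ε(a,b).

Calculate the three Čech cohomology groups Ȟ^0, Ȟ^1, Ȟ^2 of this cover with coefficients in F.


intersection data:
  A12={p6} A16={p12} A23={p3} A34={p7} A45={p9} A56={p2}
C dims 6,6; δ0: rk 5, SNF 1^5
Ȟ^0 = (6 − 5) − 0 = 1, so Ȟ^0 ≅ Z
Ȟ^1 = (6 − 0) − 5 = 1, so Ȟ^1 ≅ Z
Ȟ^2 = (0 − 0) − 0 = 0, so Ȟ^2 ≅ 0

Ȟ^0 ≅ Z, Ȟ^1 ≅ Z, Ȟ^2 ≅ 0


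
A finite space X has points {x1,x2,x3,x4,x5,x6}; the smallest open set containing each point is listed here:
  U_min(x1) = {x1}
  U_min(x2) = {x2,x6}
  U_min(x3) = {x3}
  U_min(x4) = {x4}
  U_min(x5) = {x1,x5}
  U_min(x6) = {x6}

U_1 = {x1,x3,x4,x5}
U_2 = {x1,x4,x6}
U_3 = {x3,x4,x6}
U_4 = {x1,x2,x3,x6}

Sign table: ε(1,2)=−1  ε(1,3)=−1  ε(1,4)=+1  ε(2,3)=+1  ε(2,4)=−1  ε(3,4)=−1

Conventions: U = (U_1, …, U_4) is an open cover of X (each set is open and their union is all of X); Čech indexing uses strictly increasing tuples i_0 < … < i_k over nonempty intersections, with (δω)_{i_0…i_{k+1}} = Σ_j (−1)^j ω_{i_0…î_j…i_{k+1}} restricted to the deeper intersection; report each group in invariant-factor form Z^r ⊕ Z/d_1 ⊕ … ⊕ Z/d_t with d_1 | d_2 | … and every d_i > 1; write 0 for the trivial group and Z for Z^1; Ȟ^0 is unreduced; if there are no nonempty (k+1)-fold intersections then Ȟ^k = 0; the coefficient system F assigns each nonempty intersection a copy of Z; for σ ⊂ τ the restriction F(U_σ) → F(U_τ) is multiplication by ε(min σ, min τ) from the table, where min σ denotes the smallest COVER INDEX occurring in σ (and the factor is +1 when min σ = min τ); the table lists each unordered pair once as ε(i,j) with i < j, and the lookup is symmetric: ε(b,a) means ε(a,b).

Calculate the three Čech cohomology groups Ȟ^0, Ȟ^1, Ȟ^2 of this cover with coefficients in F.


cover nerve:
  U12={x1,x4} U13={x3,x4} U14={x1,x3} U23={x4,x6} U24={x1,x6} U34={x3,x6}
  U123={x4} U124={x1} U134={x3} U234={x6}
C dims 4,6,4; δ0: rk 3, SNF 1^3; δ1: rk 3, SNF 1^3
Ȟ^0: (4−3)−0=1 ⇒ Z
Ȟ^1: (6−3)−3=0 ⇒ 0
Ȟ^2: (4−0)−3=1 ⇒ Z

Ȟ^0 ≅ Z,  Ȟ^1 ≅ 0,  Ȟ^2 ≅ Z


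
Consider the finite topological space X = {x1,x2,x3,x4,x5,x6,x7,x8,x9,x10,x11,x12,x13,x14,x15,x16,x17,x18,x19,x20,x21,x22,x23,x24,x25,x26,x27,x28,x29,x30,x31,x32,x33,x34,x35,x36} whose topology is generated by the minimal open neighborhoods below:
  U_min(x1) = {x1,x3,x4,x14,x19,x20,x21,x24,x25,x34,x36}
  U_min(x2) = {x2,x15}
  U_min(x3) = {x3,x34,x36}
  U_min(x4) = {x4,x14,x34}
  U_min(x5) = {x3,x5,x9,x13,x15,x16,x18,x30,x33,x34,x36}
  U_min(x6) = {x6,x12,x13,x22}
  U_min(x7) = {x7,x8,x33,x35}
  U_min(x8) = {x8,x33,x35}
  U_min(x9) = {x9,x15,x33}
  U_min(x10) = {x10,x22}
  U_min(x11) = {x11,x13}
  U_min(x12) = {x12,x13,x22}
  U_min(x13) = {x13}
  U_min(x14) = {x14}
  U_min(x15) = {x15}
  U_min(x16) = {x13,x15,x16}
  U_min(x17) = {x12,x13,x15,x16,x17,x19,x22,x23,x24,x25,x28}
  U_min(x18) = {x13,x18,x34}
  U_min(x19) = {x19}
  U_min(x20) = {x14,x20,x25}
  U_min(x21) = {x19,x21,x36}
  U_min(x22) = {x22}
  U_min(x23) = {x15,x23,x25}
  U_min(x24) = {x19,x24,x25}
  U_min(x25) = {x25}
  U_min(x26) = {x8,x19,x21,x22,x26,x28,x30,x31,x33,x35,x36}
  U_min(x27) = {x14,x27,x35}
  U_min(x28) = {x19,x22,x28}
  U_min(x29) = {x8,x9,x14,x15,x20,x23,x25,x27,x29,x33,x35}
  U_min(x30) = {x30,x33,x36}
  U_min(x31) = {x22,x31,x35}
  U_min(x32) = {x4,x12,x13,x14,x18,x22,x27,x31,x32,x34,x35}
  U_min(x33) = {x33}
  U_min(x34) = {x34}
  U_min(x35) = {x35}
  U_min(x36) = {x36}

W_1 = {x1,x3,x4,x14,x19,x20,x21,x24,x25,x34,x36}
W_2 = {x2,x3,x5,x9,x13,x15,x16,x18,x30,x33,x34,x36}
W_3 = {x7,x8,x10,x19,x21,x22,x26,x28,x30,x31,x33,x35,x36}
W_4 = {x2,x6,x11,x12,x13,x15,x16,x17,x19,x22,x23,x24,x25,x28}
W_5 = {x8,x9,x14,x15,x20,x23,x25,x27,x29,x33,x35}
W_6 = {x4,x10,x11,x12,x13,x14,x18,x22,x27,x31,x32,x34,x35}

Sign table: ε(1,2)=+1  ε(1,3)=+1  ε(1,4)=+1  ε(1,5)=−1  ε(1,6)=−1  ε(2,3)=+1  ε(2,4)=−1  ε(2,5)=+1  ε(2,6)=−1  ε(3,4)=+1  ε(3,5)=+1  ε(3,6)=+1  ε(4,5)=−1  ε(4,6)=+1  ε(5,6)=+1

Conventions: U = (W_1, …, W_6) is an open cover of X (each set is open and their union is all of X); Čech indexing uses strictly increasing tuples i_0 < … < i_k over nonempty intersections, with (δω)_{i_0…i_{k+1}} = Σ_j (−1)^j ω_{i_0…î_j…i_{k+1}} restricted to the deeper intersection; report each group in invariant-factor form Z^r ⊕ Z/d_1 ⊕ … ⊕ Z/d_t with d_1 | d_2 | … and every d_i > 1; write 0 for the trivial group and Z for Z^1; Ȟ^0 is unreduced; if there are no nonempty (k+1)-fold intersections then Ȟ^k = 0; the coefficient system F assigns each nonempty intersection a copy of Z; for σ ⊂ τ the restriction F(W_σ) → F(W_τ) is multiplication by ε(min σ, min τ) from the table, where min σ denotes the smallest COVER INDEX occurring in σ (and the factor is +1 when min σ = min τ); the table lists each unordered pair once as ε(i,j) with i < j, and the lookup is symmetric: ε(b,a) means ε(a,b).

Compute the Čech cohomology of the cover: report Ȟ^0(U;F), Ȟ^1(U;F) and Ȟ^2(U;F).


nerve simplices:
  W12={x3,x34,x36} W13={x19,x21,x36} W14={x19,x24,x25} W15={x14,x20,x25} W16={x4,x14,x34} W23={x30,x33,x36} W24={x2,x13,x15,x16} W25={x9,x15,x33} W26={x13,x18,x34} W34={x19,x22,x28} W35={x8,x33,x35} W36={x10,x22,x31,x35} W45={x15,x23,x25} W46={x11,x12,x13,x22} W56={x14,x27,x35}
  W123={x36} W126={x34} W134={x19} W145={x25} W156={x14} W235={x33} W245={x15} W246={x13} W346={x22} W356={x35}
C dims 6,15,10; δ0: rk 6, SNF 1^5·2; δ1: rk 9, SNF 1^9
degree 0: 6−6−0 = 0 → Ȟ^0 ≅ 0
degree 1: 15−9−6 = 0 plus torsion [2] → Ȟ^1 ≅ Z/2
degree 2: 10−0−9 = 1 → Ȟ^2 ≅ Z

Ȟ^0 = 0,  Ȟ^1 = Z/2,  Ȟ^2 = Z


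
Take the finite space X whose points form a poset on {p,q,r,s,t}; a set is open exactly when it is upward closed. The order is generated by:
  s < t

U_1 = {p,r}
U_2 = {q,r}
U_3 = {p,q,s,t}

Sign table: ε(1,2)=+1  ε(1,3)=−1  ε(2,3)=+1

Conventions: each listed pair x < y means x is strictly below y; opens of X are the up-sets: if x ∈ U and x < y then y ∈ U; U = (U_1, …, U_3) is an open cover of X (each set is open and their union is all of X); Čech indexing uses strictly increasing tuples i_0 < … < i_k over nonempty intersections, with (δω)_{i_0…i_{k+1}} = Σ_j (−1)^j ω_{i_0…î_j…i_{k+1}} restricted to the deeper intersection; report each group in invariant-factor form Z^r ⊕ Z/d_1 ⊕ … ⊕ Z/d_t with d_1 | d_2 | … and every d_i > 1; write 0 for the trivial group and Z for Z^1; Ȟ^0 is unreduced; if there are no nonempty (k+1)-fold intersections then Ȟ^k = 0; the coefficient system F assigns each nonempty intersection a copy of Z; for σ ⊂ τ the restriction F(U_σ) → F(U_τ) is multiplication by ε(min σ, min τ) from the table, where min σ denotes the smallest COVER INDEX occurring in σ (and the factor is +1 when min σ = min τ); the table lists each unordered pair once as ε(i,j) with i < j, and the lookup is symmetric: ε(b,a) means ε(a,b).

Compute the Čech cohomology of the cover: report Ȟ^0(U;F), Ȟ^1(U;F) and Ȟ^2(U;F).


cover nerve:
  U12={r} U13={p} U23={q}
C dims 3,3; δ0: rk 3, SNF 1^2·2
Ȟ^0: (3−3)−0=0 ⇒ 0
Ȟ^1: (3−0)−3=0 plus torsion [2] ⇒ Z/2
Ȟ^2: (0−0)−0=0 ⇒ 0

Ȟ^0 ≅ 0, Ȟ^1 ≅ Z/2 and Ȟ^2 ≅ 0


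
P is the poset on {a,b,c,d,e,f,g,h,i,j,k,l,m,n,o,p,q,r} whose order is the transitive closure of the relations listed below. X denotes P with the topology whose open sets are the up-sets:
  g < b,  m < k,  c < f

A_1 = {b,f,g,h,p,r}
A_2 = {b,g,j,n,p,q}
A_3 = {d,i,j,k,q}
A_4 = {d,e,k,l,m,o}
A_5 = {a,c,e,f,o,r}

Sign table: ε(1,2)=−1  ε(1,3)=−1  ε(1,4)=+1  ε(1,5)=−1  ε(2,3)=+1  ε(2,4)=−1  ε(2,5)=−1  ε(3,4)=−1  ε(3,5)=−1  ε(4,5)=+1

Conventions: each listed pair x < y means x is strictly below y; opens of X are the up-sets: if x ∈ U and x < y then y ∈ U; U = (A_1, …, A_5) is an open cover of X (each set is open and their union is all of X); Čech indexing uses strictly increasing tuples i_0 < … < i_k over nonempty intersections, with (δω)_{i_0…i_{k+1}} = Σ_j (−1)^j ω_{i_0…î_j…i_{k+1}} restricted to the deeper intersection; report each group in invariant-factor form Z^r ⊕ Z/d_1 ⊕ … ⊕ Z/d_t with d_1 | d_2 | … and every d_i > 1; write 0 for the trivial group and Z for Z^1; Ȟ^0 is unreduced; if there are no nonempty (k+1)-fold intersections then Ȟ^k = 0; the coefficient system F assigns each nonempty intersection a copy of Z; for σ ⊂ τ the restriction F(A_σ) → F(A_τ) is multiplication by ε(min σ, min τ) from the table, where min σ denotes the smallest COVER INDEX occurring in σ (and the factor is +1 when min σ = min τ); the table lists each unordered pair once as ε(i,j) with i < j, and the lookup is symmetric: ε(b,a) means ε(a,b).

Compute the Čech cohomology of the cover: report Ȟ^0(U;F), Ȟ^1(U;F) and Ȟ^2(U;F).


Ȟ^0(U;F) ≅ 0, Ȟ^1(U;F) ≅ Z/2 and Ȟ^2(U;F) ≅ 0

cover nerve:
  A12={b,g,p} A15={f,r} A23={j,q} A34={d,k} A45={e,o}
C dims 5,5; δ0: rk 5, SNF 1^4·2
Ȟ^0: (5−5)−0=0 ⇒ 0
Ȟ^1: (5−0)−5=0 plus torsion [2] ⇒ Z/2
Ȟ^2: (0−0)−0=0 ⇒ 0


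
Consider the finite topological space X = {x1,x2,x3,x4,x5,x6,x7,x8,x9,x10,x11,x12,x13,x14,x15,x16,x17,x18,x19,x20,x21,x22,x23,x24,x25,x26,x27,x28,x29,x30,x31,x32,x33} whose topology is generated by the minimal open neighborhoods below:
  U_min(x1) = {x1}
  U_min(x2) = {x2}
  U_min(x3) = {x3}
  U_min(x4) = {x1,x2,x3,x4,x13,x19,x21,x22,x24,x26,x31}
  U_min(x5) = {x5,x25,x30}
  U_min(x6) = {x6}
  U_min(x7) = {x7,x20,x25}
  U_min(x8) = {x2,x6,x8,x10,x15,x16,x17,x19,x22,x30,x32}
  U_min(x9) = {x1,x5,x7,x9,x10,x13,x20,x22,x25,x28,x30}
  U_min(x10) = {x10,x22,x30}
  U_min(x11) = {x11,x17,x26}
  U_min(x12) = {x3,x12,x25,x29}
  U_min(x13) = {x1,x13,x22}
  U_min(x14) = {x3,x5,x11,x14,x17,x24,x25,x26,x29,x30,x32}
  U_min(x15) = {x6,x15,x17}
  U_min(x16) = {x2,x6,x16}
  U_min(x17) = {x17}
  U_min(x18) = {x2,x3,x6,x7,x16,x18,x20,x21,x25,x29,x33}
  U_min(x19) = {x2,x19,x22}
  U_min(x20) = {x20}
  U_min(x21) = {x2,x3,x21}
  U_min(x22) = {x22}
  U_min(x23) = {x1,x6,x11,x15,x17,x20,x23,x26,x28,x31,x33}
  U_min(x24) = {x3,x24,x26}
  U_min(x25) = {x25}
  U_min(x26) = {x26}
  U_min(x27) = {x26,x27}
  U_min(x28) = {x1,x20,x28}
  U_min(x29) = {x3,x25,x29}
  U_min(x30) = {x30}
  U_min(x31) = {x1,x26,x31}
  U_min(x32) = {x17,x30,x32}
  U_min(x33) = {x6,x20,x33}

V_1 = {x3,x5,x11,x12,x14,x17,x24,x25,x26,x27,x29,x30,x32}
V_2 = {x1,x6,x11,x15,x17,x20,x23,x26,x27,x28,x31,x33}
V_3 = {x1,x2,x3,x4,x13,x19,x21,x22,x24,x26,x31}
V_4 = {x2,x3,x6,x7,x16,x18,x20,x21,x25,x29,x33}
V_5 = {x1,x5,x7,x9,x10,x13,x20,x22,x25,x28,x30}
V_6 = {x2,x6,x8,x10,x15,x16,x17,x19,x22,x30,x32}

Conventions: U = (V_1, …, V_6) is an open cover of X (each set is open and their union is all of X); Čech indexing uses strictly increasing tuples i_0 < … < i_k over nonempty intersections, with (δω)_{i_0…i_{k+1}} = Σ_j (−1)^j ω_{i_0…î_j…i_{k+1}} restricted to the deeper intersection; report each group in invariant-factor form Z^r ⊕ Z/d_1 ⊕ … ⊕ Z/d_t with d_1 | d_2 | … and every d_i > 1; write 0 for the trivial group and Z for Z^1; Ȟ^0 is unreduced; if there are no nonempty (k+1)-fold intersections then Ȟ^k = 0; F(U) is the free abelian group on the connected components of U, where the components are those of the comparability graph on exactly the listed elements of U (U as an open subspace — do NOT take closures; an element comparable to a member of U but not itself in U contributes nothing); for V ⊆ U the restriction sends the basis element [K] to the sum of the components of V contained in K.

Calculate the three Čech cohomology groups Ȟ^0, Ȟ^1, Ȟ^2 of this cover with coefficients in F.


Ȟ^0 = Z, Ȟ^1 = 0, Ȟ^2 = Z/2

nonempty intersections:
  V12={x11,x17,x26,x27} V13={x3,x24,x26} V14={x3,x25,x29} V15={x5,x25,x30} V16={x17,x30,x32} V23={x1,x26,x31} V24={x6,x20,x33} V25={x1,x20,x28} V26={x6,x15,x17} V34={x2,x3,x21} V35={x1,x13,x22} V36={x2,x19,x22} V45={x7,x20,x25} V46={x2,x6,x16} V56={x10,x22,x30}
  V123={x26} V126={x17} V134={x3} V145={x25} V156={x30} V235={x1} V245={x20} V246={x6} V346={x2} V356={x22}
components per intersection:
  V1: {x3,x5,x11,x12,x14,x17,x24,x25,x26,x27,x29,x30,x32}
  V2: {x1,x6,x11,x15,x17,x20,x23,x26,x27,x28,x31,x33}
  V3: {x1,x2,x3,x4,x13,x19,x21,x22,x24,x26,x31}
  V4: {x2,x3,x6,x7,x16,x18,x20,x21,x25,x29,x33}
  V5: {x1,x5,x7,x9,x10,x13,x20,x22,x25,x28,x30}
  V6: {x2,x6,x8,x10,x15,x16,x17,x19,x22,x30,x32}
  V12: {x11,x17,x26,x27}
  V13: {x3,x24,x26}
  V14: {x3,x25,x29}
  V15: {x5,x25,x30}
  V16: {x17,x30,x32}
  V23: {x1,x26,x31}
  V24: {x6,x20,x33}
  V25: {x1,x20,x28}
  V26: {x6,x15,x17}
  V34: {x2,x3,x21}
  V35: {x1,x13,x22}
  V36: {x2,x19,x22}
  V45: {x7,x20,x25}
  V46: {x2,x6,x16}
  V56: {x10,x22,x30}
  V123: {x26}
  V126: {x17}
  V134: {x3}
  V145: {x25}
  V156: {x30}
  V235: {x1}
  V245: {x20}
  V246: {x6}
  V346: {x2}
  V356: {x22}
C dims 6,15,10; δ0: rk 5, SNF 1^5; δ1: rk 10, SNF 1^9·2
Ȟ^0: (6−5)−0=1 ⇒ Z
Ȟ^1: (15−10)−5=0 ⇒ 0
Ȟ^2: (10−0)−10=0 plus torsion [2] ⇒ Z/2


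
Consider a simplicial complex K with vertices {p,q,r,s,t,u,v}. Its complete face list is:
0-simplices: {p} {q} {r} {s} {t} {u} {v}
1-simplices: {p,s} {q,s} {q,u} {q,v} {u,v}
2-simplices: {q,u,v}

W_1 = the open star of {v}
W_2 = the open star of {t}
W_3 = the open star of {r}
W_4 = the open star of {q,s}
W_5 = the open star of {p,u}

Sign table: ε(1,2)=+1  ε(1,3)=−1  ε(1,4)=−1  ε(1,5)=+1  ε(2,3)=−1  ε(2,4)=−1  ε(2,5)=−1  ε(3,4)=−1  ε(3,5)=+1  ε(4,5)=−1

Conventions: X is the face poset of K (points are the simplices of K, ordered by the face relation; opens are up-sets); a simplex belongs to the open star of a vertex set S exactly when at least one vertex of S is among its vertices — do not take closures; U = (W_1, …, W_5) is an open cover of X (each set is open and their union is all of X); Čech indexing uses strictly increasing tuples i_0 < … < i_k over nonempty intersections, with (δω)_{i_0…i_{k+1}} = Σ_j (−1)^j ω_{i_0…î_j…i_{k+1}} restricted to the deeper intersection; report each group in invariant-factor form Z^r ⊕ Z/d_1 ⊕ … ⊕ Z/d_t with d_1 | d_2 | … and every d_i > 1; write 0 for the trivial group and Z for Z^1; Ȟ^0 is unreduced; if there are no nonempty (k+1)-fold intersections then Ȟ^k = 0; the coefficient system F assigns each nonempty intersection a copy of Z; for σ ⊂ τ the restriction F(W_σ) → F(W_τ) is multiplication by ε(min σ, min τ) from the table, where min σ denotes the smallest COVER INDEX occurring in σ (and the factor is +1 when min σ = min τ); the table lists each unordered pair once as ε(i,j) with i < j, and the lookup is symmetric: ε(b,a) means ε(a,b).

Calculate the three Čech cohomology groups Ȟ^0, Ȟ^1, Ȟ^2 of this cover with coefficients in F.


cover nerve:
  W1={{v},{q,v},{u,v},{q,u,v}} W2={{t}} W3={{r}} W4={{q},{s},{p,s},{q,s},{q,u},{q,v},{q,u,v}} W5={{p},{u},{p,s},{q,u},{u,v},{q,u,v}}
  W14={{q,v},{q,u,v}} W15={{u,v},{q,u,v}} W45={{p,s},{q,u},{q,u,v}}
  W145={{q,u,v}}
C dims 5,3,1; δ0: rk 2, SNF 1^2; δ1: rk 1, SNF 1^1
Ȟ^0: (5−2)−0=3 ⇒ Z^3
Ȟ^1: (3−1)−2=0 ⇒ 0
Ȟ^2: (1−0)−1=0 ⇒ 0

Ȟ^0 = Z^3, Ȟ^1 = 0 and Ȟ^2 = 0


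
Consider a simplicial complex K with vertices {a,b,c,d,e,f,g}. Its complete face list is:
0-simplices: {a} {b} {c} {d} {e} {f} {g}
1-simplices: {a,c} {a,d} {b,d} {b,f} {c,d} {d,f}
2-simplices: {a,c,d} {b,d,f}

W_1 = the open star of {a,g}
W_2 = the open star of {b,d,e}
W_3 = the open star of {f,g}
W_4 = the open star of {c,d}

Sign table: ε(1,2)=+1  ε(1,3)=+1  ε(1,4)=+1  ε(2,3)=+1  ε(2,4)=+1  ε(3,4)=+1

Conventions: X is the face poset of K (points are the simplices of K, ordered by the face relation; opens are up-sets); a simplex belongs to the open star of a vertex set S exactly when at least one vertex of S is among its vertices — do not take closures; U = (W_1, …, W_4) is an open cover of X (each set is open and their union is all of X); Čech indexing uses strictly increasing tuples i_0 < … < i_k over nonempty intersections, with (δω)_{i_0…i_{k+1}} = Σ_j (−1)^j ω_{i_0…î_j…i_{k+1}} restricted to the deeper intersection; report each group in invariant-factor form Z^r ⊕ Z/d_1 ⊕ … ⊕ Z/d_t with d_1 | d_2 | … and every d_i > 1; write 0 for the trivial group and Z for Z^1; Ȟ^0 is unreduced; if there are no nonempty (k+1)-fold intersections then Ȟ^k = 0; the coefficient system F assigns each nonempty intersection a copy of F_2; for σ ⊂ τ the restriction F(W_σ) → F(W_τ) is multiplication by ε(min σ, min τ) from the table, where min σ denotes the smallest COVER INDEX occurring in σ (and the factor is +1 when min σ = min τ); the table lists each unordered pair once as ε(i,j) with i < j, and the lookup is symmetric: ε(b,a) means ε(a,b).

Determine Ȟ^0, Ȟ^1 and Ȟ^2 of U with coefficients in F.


Ȟ^0 = Z/2,  Ȟ^1 = Z/2,  Ȟ^2 = 0

nonempty intersections:
  W1={{a},{g},{a,c},{a,d},{a,c,d}} W2={{b},{d},{e},{a,d},{b,d},{b,f},{c,d},{d,f},{a,c,d},{b,d,f}} W3={{f},{g},{b,f},{d,f},{b,d,f}} W4={{c},{d},{a,c},{a,d},{b,d},{c,d},{d,f},{a,c,d},{b,d,f}}
  W12={{a,d},{a,c,d}} W13={{g}} W14={{a,c},{a,d},{a,c,d}} W23={{b,f},{d,f},{b,d,f}} W24={{d},{a,d},{b,d},{c,d},{d,f},{a,c,d},{b,d,f}} W34={{d,f},{b,d,f}}
  W124={{a,d},{a,c,d}} W234={{d,f},{b,d,f}}
C dims 4,6,2; δ0: rk_F2 3; δ1: rk_F2 2
Ȟ^0: (4−3)−0=1 ⇒ Z/2
Ȟ^1: (6−2)−3=1 ⇒ Z/2
Ȟ^2: (2−0)−2=0 ⇒ 0


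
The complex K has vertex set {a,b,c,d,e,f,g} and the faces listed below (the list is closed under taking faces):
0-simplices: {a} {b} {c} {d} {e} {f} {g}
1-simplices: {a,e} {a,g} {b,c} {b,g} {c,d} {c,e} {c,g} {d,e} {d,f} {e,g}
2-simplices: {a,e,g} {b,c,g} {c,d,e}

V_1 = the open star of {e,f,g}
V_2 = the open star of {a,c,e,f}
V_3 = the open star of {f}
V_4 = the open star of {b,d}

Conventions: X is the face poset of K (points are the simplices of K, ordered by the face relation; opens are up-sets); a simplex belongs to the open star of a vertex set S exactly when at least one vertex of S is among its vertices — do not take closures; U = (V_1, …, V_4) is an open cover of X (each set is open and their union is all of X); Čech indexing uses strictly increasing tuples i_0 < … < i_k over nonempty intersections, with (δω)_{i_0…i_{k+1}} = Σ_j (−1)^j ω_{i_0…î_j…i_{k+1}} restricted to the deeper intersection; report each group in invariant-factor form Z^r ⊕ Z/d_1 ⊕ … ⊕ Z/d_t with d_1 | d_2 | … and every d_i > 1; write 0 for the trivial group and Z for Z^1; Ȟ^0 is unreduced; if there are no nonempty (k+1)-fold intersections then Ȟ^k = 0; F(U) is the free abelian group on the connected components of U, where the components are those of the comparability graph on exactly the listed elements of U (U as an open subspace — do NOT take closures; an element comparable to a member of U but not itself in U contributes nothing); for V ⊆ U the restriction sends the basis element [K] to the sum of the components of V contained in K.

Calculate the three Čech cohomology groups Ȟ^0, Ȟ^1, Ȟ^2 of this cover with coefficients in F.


Ȟ^0(U;F) ≅ Z, Ȟ^1(U;F) ≅ Z, Ȟ^2(U;F) ≅ 0

cover nerve:
  V1={{e},{f},{g},{a,e},{a,g},{b,g},{c,e},{c,g},{d,e},{d,f},{e,g},{a,e,g},{b,c,g},{c,d,e}} V2={{a},{c},{e},{f},{a,e},{a,g},{b,c},{c,d},{c,e},{c,g},{d,e},{d,f},{e,g},{a,e,g},{b,c,g},{c,d,e}} V3={{f},{d,f}} V4={{b},{d},{b,c},{b,g},{c,d},{d,e},{d,f},{b,c,g},{c,d,e}}
  V12={{e},{f},{a,e},{a,g},{c,e},{c,g},{d,e},{d,f},{e,g},{a,e,g},{b,c,g},{c,d,e}} V13={{f},{d,f}} V14={{b,g},{d,e},{d,f},{b,c,g},{c,d,e}} V23={{f},{d,f}} V24={{b,c},{c,d},{d,e},{d,f},{b,c,g},{c,d,e}} V34={{d,f}}
  V123={{f},{d,f}} V124={{d,e},{d,f},{b,c,g},{c,d,e}} V134={{d,f}} V234={{d,f}}
  V1234={{d,f}}
components per intersection:
  V1: {{e},{g},{a,e},{a,g},{b,g},{c,e},{c,g},{d,e},{e,g},{a,e,g},{b,c,g},{c,d,e}} {{f},{d,f}}
  V2: {{a},{c},{e},{a,e},{a,g},{b,c},{c,d},{c,e},{c,g},{d,e},{e,g},{a,e,g},{b,c,g},{c,d,e}} {{f},{d,f}}
  V3: {{f},{d,f}}
  V4: {{b},{b,c},{b,g},{b,c,g}} {{d},{c,d},{d,e},{d,f},{c,d,e}}
  V12: {{e},{a,e},{a,g},{c,e},{d,e},{e,g},{a,e,g},{c,d,e}} {{f},{d,f}} {{c,g},{b,c,g}}
  V13: {{f},{d,f}}
  V14: {{b,g},{b,c,g}} {{d,e},{c,d,e}} {{d,f}}
  V23: {{f},{d,f}}
  V24: {{b,c},{b,c,g}} {{c,d},{d,e},{c,d,e}} {{d,f}}
  V34: {{d,f}}
  V123: {{f},{d,f}}
  V124: {{d,e},{c,d,e}} {{d,f}} {{b,c,g}}
  V134: {{d,f}}
  V234: {{d,f}}
  V1234: {{d,f}}
C dims 7,12,6,1; δ0: rk 6, SNF 1^6; δ1: rk 5, SNF 1^5; δ2: rk 1, SNF 1^1
Ȟ^0: (7−6)−0=1 ⇒ Z
Ȟ^1: (12−5)−6=1 ⇒ Z
Ȟ^2: (6−1)−5=0 ⇒ 0


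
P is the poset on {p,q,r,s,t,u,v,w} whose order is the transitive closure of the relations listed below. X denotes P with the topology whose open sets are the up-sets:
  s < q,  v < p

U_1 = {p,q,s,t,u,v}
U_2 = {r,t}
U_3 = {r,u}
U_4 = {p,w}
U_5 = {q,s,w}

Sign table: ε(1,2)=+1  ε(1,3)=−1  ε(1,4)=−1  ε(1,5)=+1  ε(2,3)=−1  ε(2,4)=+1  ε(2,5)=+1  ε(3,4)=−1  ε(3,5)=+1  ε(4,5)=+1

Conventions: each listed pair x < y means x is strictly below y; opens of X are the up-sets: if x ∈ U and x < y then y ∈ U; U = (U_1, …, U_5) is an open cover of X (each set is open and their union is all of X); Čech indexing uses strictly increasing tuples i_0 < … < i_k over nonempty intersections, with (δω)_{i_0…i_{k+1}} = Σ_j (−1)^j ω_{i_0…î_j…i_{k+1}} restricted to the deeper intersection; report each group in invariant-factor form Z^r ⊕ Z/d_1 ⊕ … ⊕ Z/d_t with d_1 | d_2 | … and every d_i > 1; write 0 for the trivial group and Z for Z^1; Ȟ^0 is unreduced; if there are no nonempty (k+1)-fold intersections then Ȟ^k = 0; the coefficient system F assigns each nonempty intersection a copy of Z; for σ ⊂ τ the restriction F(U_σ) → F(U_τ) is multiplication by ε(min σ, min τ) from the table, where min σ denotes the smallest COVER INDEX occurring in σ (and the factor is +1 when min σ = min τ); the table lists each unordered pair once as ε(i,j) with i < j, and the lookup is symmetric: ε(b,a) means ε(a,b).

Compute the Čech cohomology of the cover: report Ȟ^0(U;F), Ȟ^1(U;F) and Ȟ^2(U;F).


cover nerve:
  U12={t} U13={u} U14={p} U15={q,s} U23={r} U45={w}
C dims 5,6; δ0: rk 5, SNF 1^4·2
Ȟ^0: (5−5)−0=0 ⇒ 0
Ȟ^1: (6−0)−5=1 plus torsion [2] ⇒ Z ⊕ Z/2
Ȟ^2: (0−0)−0=0 ⇒ 0

Ȟ^0 = 0, Ȟ^1 = Z ⊕ Z/2, Ȟ^2 = 0


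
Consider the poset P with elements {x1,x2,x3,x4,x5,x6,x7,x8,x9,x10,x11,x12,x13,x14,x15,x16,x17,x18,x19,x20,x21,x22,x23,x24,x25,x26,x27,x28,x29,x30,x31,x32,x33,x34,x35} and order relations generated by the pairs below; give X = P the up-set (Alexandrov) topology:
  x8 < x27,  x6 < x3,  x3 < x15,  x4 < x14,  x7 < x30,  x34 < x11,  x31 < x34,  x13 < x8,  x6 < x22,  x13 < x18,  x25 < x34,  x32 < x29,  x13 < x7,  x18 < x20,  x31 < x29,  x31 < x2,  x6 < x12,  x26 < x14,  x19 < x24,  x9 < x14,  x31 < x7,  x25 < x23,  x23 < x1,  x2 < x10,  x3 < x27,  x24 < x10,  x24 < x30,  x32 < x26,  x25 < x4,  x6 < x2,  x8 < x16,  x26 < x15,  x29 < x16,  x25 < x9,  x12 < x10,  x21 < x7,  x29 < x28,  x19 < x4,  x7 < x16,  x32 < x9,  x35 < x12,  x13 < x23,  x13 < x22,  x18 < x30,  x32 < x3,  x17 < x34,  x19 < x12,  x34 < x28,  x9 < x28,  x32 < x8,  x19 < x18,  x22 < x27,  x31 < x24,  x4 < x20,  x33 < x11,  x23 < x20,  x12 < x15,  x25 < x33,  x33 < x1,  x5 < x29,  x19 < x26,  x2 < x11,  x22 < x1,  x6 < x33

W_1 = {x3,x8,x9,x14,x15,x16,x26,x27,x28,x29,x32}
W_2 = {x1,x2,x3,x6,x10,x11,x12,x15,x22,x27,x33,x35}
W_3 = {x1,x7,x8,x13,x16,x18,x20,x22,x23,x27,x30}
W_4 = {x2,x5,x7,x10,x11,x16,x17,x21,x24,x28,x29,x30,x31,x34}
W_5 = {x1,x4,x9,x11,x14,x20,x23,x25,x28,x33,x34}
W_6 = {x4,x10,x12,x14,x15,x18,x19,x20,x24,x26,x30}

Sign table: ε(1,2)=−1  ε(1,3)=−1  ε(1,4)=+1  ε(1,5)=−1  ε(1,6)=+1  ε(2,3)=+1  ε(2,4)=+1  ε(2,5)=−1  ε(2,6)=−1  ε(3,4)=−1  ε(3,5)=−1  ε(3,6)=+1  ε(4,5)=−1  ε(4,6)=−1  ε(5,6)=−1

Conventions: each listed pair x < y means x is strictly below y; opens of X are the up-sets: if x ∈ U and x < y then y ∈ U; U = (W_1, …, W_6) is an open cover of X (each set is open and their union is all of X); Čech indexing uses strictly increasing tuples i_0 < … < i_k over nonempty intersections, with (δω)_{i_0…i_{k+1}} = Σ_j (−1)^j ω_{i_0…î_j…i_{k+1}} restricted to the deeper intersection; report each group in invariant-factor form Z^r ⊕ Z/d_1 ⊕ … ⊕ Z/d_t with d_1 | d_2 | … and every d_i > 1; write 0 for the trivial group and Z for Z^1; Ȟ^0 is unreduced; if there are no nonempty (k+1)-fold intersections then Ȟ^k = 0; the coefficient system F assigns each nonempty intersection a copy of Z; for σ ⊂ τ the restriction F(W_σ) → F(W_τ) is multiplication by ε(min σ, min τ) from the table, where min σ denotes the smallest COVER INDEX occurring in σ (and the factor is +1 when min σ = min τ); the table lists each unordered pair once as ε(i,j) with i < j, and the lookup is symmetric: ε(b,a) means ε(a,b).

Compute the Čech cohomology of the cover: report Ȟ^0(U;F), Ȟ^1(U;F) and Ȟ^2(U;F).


cover nerve:
  W12={x3,x15,x27} W13={x8,x16,x27} W14={x16,x28,x29} W15={x9,x14,x28} W16={x14,x15,x26} W23={x1,x22,x27} W24={x2,x10,x11} W25={x1,x11,x33} W26={x10,x12,x15} W34={x7,x16,x30} W35={x1,x20,x23} W36={x18,x20,x30} W45={x11,x28,x34} W46={x10,x24,x30} W56={x4,x14,x20}
  W123={x27} W126={x15} W134={x16} W145={x28} W156={x14} W235={x1} W245={x11} W246={x10} W346={x30} W356={x20}
C dims 6,15,10; δ0: rk 6, SNF 1^5·2; δ1: rk 9, SNF 1^9
Ȟ^0: (6−6)−0=0 ⇒ 0
Ȟ^1: (15−9)−6=0 plus torsion [2] ⇒ Z/2
Ȟ^2: (10−0)−9=1 ⇒ Z

Ȟ^0(U;F) ≅ 0, Ȟ^1(U;F) ≅ Z/2 and Ȟ^2(U;F) ≅ Z


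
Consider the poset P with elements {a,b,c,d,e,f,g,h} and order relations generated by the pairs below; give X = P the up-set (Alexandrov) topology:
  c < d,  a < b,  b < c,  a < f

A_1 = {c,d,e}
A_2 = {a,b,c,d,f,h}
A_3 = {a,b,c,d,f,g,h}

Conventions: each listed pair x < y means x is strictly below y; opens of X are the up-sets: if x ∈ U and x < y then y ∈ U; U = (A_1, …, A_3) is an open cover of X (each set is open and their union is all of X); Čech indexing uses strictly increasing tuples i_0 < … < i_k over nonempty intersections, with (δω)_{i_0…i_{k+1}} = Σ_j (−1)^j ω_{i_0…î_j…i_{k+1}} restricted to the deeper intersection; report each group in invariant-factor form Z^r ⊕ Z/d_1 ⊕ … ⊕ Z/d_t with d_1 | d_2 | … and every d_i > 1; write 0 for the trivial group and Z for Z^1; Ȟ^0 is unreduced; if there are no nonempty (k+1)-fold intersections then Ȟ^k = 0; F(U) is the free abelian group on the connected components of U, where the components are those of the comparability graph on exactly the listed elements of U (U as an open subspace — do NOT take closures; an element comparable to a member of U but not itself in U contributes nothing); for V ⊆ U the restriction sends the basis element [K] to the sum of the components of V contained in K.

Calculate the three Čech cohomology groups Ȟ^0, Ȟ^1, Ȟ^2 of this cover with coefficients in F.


Ȟ^0(U;F) ≅ Z^4, Ȟ^1(U;F) ≅ 0 and Ȟ^2(U;F) ≅ 0

nonempty intersections:
  A12={c,d} A13={c,d} A23={a,b,c,d,f,h}
  A123={c,d}
components per intersection:
  A1: {c,d} {e}
  A2: {a,b,c,d,f} {h}
  A3: {a,b,c,d,f} {g} {h}
  A12: {c,d}
  A13: {c,d}
  A23: {a,b,c,d,f} {h}
  A123: {c,d}
C dims 7,4,1; δ0: rk 3, SNF 1^3; δ1: rk 1, SNF 1^1
Ȟ^0: (7−3)−0=4 ⇒ Z^4
Ȟ^1: (4−1)−3=0 ⇒ 0
Ȟ^2: (1−0)−1=0 ⇒ 0


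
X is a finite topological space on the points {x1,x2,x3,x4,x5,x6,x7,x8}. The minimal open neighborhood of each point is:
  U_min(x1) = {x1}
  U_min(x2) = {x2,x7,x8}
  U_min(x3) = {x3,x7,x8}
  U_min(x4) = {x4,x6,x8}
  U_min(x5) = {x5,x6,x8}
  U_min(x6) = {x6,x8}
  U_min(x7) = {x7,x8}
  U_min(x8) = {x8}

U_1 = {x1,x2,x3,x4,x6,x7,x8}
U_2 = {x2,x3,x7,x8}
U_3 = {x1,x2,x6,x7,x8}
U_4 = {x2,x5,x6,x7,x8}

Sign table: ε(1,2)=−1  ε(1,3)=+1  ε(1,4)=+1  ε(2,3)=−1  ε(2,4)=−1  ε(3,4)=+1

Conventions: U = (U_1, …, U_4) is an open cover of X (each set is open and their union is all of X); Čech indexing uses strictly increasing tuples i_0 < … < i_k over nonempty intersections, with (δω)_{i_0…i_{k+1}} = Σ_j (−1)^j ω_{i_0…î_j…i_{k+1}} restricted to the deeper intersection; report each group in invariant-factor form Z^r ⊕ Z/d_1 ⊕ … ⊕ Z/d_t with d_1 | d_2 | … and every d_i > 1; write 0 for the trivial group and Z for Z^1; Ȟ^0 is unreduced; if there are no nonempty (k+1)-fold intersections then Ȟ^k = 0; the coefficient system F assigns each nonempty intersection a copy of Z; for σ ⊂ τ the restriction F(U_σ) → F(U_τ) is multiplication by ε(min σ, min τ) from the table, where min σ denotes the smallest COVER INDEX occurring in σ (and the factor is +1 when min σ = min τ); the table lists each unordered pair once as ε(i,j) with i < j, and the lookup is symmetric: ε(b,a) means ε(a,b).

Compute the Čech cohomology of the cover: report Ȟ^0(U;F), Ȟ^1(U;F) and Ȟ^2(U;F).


Ȟ^0(U;F) ≅ Z; Ȟ^1(U;F) ≅ 0; Ȟ^2(U;F) ≅ 0

nonempty intersections:
  U12={x2,x3,x7,x8} U13={x1,x2,x6,x7,x8} U14={x2,x6,x7,x8} U23={x2,x7,x8} U24={x2,x7,x8} U34={x2,x6,x7,x8}
  U123={x2,x7,x8} U124={x2,x7,x8} U134={x2,x6,x7,x8} U234={x2,x7,x8}
  U1234={x2,x7,x8}
C dims 4,6,4,1; δ0: rk 3, SNF 1^3; δ1: rk 3, SNF 1^3; δ2: rk 1, SNF 1^1
Ȟ^0: (4−3)−0=1 ⇒ Z
Ȟ^1: (6−3)−3=0 ⇒ 0
Ȟ^2: (4−1)−3=0 ⇒ 0


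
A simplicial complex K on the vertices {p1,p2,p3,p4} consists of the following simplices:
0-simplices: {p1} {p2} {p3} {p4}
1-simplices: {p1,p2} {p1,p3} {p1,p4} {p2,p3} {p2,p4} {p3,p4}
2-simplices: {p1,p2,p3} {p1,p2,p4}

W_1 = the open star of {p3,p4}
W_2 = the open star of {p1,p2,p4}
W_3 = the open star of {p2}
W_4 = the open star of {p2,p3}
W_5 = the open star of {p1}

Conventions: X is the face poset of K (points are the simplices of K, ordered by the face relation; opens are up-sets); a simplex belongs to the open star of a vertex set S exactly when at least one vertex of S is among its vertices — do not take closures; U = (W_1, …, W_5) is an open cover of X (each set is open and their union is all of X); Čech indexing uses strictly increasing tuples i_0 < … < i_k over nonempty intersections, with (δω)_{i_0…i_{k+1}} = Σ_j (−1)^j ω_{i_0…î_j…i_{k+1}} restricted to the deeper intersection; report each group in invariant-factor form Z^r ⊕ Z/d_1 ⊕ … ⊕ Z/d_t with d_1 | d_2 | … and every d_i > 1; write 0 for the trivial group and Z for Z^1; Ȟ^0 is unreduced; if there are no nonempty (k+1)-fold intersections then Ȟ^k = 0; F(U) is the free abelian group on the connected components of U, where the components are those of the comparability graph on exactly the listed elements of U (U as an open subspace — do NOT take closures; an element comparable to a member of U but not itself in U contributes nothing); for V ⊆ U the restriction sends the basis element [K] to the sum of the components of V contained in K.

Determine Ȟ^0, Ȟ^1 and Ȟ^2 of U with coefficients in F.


Ȟ^0 = Z, Ȟ^1 = Z and Ȟ^2 = 0

cover nerve:
  W1={{p3},{p4},{p1,p3},{p1,p4},{p2,p3},{p2,p4},{p3,p4},{p1,p2,p3},{p1,p2,p4}} W2={{p1},{p2},{p4},{p1,p2},{p1,p3},{p1,p4},{p2,p3},{p2,p4},{p3,p4},{p1,p2,p3},{p1,p2,p4}} W3={{p2},{p1,p2},{p2,p3},{p2,p4},{p1,p2,p3},{p1,p2,p4}} W4={{p2},{p3},{p1,p2},{p1,p3},{p2,p3},{p2,p4},{p3,p4},{p1,p2,p3},{p1,p2,p4}} W5={{p1},{p1,p2},{p1,p3},{p1,p4},{p1,p2,p3},{p1,p2,p4}}
  W12={{p4},{p1,p3},{p1,p4},{p2,p3},{p2,p4},{p3,p4},{p1,p2,p3},{p1,p2,p4}} W13={{p2,p3},{p2,p4},{p1,p2,p3},{p1,p2,p4}} W14={{p3},{p1,p3},{p2,p3},{p2,p4},{p3,p4},{p1,p2,p3},{p1,p2,p4}} W15={{p1,p3},{p1,p4},{p1,p2,p3},{p1,p2,p4}} W23={{p2},{p1,p2},{p2,p3},{p2,p4},{p1,p2,p3},{p1,p2,p4}} W24={{p2},{p1,p2},{p1,p3},{p2,p3},{p2,p4},{p3,p4},{p1,p2,p3},{p1,p2,p4}} W25={{p1},{p1,p2},{p1,p3},{p1,p4},{p1,p2,p3},{p1,p2,p4}} W34={{p2},{p1,p2},{p2,p3},{p2,p4},{p1,p2,p3},{p1,p2,p4}} W35={{p1,p2},{p1,p2,p3},{p1,p2,p4}} W45={{p1,p2},{p1,p3},{p1,p2,p3},{p1,p2,p4}}
  W123={{p2,p3},{p2,p4},{p1,p2,p3},{p1,p2,p4}} W124={{p1,p3},{p2,p3},{p2,p4},{p3,p4},{p1,p2,p3},{p1,p2,p4}} W125={{p1,p3},{p1,p4},{p1,p2,p3},{p1,p2,p4}} W134={{p2,p3},{p2,p4},{p1,p2,p3},{p1,p2,p4}} W135={{p1,p2,p3},{p1,p2,p4}} W145={{p1,p3},{p1,p2,p3},{p1,p2,p4}} W234={{p2},{p1,p2},{p2,p3},{p2,p4},{p1,p2,p3},{p1,p2,p4}} W235={{p1,p2},{p1,p2,p3},{p1,p2,p4}} W245={{p1,p2},{p1,p3},{p1,p2,p3},{p1,p2,p4}} W345={{p1,p2},{p1,p2,p3},{p1,p2,p4}}
  W1234={{p2,p3},{p2,p4},{p1,p2,p3},{p1,p2,p4}} W1235={{p1,p2,p3},{p1,p2,p4}} W1245={{p1,p3},{p1,p2,p3},{p1,p2,p4}} W1345={{p1,p2,p3},{p1,p2,p4}} W2345={{p1,p2},{p1,p2,p3},{p1,p2,p4}}
  W12345={{p1,p2,p3},{p1,p2,p4}}
components per intersection:
  W1: {{p3},{p4},{p1,p3},{p1,p4},{p2,p3},{p2,p4},{p3,p4},{p1,p2,p3},{p1,p2,p4}}
  W2: {{p1},{p2},{p4},{p1,p2},{p1,p3},{p1,p4},{p2,p3},{p2,p4},{p3,p4},{p1,p2,p3},{p1,p2,p4}}
  W3: {{p2},{p1,p2},{p2,p3},{p2,p4},{p1,p2,p3},{p1,p2,p4}}
  W4: {{p2},{p3},{p1,p2},{p1,p3},{p2,p3},{p2,p4},{p3,p4},{p1,p2,p3},{p1,p2,p4}}
  W5: {{p1},{p1,p2},{p1,p3},{p1,p4},{p1,p2,p3},{p1,p2,p4}}
  W12: {{p4},{p1,p4},{p2,p4},{p3,p4},{p1,p2,p4}} {{p1,p3},{p2,p3},{p1,p2,p3}}
  W13: {{p2,p3},{p1,p2,p3}} {{p2,p4},{p1,p2,p4}}
  W14: {{p3},{p1,p3},{p2,p3},{p3,p4},{p1,p2,p3}} {{p2,p4},{p1,p2,p4}}
  W15: {{p1,p3},{p1,p2,p3}} {{p1,p4},{p1,p2,p4}}
  W23: {{p2},{p1,p2},{p2,p3},{p2,p4},{p1,p2,p3},{p1,p2,p4}}
  W24: {{p2},{p1,p2},{p1,p3},{p2,p3},{p2,p4},{p1,p2,p3},{p1,p2,p4}} {{p3,p4}}
  W25: {{p1},{p1,p2},{p1,p3},{p1,p4},{p1,p2,p3},{p1,p2,p4}}
  W34: {{p2},{p1,p2},{p2,p3},{p2,p4},{p1,p2,p3},{p1,p2,p4}}
  W35: {{p1,p2},{p1,p2,p3},{p1,p2,p4}}
  W45: {{p1,p2},{p1,p3},{p1,p2,p3},{p1,p2,p4}}
  W123: {{p2,p3},{p1,p2,p3}} {{p2,p4},{p1,p2,p4}}
  W124: {{p1,p3},{p2,p3},{p1,p2,p3}} {{p2,p4},{p1,p2,p4}} {{p3,p4}}
  W125: {{p1,p3},{p1,p2,p3}} {{p1,p4},{p1,p2,p4}}
  W134: {{p2,p3},{p1,p2,p3}} {{p2,p4},{p1,p2,p4}}
  W135: {{p1,p2,p3}} {{p1,p2,p4}}
  W145: {{p1,p3},{p1,p2,p3}} {{p1,p2,p4}}
  W234: {{p2},{p1,p2},{p2,p3},{p2,p4},{p1,p2,p3},{p1,p2,p4}}
  W235: {{p1,p2},{p1,p2,p3},{p1,p2,p4}}
  W245: {{p1,p2},{p1,p3},{p1,p2,p3},{p1,p2,p4}}
  W345: {{p1,p2},{p1,p2,p3},{p1,p2,p4}}
  W1234: {{p2,p3},{p1,p2,p3}} {{p2,p4},{p1,p2,p4}}
  W1235: {{p1,p2,p3}} {{p1,p2,p4}}
  W1245: {{p1,p3},{p1,p2,p3}} {{p1,p2,p4}}
  W1345: {{p1,p2,p3}} {{p1,p2,p4}}
  W2345: {{p1,p2},{p1,p2,p3},{p1,p2,p4}}
  W12345: {{p1,p2,p3}} {{p1,p2,p4}}
C dims 5,15,17,9; δ0: rk 4, SNF 1^4; δ1: rk 10, SNF 1^10; δ2: rk 7, SNF 1^7
Ȟ^0: (5−4)−0=1 ⇒ Z
Ȟ^1: (15−10)−4=1 ⇒ Z
Ȟ^2: (17−7)−10=0 ⇒ 0


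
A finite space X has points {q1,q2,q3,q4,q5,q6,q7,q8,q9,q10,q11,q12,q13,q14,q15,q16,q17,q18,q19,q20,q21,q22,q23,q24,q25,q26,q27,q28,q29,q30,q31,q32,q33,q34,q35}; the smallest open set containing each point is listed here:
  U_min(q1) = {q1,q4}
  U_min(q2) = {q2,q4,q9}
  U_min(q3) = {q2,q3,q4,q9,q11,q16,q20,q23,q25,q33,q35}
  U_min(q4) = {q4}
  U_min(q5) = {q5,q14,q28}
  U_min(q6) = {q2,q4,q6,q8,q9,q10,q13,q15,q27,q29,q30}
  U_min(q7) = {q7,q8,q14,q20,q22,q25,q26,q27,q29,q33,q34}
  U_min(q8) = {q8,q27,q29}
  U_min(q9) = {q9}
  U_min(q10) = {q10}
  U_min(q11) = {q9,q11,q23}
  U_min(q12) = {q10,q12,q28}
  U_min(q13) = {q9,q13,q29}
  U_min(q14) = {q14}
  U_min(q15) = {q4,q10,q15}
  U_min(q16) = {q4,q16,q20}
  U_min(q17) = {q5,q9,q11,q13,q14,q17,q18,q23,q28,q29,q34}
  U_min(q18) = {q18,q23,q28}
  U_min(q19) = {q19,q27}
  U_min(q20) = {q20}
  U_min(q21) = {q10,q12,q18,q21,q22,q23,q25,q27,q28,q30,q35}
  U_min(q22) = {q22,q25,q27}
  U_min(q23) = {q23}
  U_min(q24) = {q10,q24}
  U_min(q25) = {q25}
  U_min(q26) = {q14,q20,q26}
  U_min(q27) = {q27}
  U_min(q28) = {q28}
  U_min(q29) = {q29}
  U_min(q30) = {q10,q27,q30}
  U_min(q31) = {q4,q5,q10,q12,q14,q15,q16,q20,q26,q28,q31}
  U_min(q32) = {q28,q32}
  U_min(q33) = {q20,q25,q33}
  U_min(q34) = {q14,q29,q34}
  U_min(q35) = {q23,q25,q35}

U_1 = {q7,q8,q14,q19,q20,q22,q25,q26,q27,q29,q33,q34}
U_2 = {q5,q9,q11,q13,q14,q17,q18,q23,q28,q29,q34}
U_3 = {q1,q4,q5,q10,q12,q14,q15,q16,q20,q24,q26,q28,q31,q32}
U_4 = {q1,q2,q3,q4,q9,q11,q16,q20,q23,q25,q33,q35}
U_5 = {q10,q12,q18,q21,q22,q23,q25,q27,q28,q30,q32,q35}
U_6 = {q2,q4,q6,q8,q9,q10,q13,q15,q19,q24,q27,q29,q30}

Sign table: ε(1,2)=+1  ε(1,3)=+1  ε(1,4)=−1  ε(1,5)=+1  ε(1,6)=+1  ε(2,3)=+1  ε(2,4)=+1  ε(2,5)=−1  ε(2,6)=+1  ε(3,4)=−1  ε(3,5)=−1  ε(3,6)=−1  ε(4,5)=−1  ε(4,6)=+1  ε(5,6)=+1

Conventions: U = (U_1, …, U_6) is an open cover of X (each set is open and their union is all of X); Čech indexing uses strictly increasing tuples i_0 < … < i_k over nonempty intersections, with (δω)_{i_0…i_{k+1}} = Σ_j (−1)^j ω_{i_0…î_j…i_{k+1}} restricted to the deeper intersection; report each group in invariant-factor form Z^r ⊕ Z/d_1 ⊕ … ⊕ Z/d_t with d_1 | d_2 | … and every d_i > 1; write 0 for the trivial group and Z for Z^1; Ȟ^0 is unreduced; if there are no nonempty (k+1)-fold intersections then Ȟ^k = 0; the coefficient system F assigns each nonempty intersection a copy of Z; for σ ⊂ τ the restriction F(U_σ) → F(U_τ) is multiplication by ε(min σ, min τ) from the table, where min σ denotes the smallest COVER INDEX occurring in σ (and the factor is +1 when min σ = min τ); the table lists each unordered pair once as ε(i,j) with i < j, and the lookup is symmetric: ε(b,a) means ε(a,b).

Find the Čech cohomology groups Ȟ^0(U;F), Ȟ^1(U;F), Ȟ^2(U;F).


intersection data:
  U12={q14,q29,q34} U13={q14,q20,q26} U14={q20,q25,q33} U15={q22,q25,q27} U16={q8,q19,q27,q29} U23={q5,q14,q28} U24={q9,q11,q23} U25={q18,q23,q28} U26={q9,q13,q29} U34={q1,q4,q16,q20} U35={q10,q12,q28,q32} U36={q4,q10,q15,q24} U45={q23,q25,q35} U46={q2,q4,q9} U56={q10,q27,q30}
  U123={q14} U126={q29} U134={q20} U145={q25} U156={q27} U235={q28} U245={q23} U246={q9} U346={q4} U356={q10}
C dims 6,15,10; δ0: rk 6, SNF 1^5·2; δ1: rk 9, SNF 1^9
Ȟ^0 = (6 − 6) − 0 = 0, so Ȟ^0 ≅ 0
Ȟ^1 = (15 − 9) − 6 = 0 plus torsion [2], so Ȟ^1 ≅ Z/2
Ȟ^2 = (10 − 0) − 9 = 1, so Ȟ^2 ≅ Z

Ȟ^0 ≅ 0, Ȟ^1 ≅ Z/2 and Ȟ^2 ≅ Z
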